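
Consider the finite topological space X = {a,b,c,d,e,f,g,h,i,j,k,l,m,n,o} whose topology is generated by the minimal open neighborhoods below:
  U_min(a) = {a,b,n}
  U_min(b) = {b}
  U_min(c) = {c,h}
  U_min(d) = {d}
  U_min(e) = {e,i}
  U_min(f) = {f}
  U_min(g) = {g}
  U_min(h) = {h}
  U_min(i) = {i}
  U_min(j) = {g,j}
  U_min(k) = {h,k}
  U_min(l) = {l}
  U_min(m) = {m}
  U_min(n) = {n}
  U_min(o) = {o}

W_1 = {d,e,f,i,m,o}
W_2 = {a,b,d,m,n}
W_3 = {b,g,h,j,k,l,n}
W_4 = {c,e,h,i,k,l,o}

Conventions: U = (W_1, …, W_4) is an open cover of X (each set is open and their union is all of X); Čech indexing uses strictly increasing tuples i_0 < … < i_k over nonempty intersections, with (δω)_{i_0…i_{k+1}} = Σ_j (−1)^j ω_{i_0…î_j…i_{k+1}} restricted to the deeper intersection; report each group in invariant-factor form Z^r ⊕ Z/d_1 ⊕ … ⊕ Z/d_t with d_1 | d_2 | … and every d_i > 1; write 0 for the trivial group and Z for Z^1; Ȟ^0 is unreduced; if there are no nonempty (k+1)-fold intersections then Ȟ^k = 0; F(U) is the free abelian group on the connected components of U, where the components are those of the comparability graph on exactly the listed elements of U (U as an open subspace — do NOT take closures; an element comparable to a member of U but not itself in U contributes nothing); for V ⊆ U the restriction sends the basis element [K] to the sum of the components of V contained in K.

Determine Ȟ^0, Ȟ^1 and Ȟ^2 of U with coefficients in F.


nerve simplices:
  W12={d,m} W14={e,i,o} W23={b,n} W34={h,k,l}
components per intersection:
  W1: {d} {e,i} {f} {m} {o}
  W2: {a,b,n} {d} {m}
  W3: {b} {g,j} {h,k} {l} {n}
  W4: {c,h,k} {e,i} {l} {o}
  W12: {d} {m}
  W14: {e,i} {o}
  W23: {b} {n}
  W34: {h,k} {l}
C dims 17,8; δ0: rk 8, SNF 1^8
degree 0: 17−8−0 = 9 → Ȟ^0 ≅ Z^9
degree 1: 8−0−8 = 0 → Ȟ^1 ≅ 0
degree 2: 0−0−0 = 0 → Ȟ^2 ≅ 0

Ȟ^0 ≅ Z^9, Ȟ^1 ≅ 0, Ȟ^2 ≅ 0


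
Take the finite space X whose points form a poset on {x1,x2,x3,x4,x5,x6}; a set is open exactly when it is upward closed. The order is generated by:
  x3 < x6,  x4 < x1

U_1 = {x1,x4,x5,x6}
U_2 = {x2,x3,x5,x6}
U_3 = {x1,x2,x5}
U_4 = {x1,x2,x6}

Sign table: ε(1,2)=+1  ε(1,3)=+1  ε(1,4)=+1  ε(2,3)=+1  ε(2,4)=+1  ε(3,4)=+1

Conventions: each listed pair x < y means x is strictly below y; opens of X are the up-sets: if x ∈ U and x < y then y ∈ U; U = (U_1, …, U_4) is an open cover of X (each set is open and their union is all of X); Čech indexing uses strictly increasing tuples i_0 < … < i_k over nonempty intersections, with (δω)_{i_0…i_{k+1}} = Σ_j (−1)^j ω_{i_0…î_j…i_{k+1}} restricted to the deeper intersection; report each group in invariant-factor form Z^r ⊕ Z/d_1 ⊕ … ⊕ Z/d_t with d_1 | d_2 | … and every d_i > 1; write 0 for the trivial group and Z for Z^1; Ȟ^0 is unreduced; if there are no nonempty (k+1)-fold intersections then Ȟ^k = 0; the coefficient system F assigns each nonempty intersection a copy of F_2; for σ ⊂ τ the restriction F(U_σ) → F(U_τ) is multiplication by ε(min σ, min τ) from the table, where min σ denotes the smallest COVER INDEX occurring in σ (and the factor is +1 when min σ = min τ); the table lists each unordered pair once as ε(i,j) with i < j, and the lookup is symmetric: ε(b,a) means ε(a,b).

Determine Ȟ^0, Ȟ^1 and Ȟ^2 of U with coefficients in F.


Ȟ^0(U;F) ≅ Z/2,  Ȟ^1(U;F) ≅ 0,  Ȟ^2(U;F) ≅ Z/2

nerve of the cover:
  U12={x5,x6} U13={x1,x5} U14={x1,x6} U23={x2,x5} U24={x2,x6} U34={x1,x2}
  U123={x5} U124={x6} U134={x1} U234={x2}
C dims 4,6,4; δ0: rk_F2 3; δ1: rk_F2 3
Ȟ^0 = (4 − 3) − 0 = 1, so Ȟ^0 ≅ Z/2
Ȟ^1 = (6 − 3) − 3 = 0, so Ȟ^1 ≅ 0
Ȟ^2 = (4 − 0) − 3 = 1, so Ȟ^2 ≅ Z/2


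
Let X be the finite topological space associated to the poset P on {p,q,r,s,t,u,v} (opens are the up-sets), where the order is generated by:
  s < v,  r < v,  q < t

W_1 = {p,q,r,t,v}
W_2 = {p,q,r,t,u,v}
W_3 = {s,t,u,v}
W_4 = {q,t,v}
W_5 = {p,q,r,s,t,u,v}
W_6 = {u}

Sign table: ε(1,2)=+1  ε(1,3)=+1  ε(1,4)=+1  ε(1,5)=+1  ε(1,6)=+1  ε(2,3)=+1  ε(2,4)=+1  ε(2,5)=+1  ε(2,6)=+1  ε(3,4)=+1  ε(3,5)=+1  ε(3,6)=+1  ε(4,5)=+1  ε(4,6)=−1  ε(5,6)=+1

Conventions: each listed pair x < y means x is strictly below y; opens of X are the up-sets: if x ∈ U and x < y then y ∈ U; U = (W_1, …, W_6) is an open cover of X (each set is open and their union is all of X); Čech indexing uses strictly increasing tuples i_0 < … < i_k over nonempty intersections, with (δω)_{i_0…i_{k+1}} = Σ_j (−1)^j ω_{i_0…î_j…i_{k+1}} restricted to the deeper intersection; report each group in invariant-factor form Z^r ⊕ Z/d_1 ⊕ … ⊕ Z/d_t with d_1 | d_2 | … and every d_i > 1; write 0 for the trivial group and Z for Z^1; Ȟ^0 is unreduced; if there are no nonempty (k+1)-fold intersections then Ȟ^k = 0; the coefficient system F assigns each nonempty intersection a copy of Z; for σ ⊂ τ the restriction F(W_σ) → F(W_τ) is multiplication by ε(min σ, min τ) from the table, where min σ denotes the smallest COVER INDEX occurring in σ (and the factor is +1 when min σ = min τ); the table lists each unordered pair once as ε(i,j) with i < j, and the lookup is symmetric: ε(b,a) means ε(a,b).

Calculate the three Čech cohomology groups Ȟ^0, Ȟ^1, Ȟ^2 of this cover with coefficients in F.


Ȟ^0(U;F) ≅ Z,  Ȟ^1(U;F) ≅ 0,  Ȟ^2(U;F) ≅ 0

nonempty intersections:
  W12={p,q,r,t,v} W13={t,v} W14={q,t,v} W15={p,q,r,t,v} W23={t,u,v} W24={q,t,v} W25={p,q,r,t,u,v} W26={u} W34={t,v} W35={s,t,u,v} W36={u} W45={q,t,v} W56={u}
  W123={t,v} W124={q,t,v} W125={p,q,r,t,v} W134={t,v} W135={t,v} W145={q,t,v} W234={t,v} W235={t,u,v} W236={u} W245={q,t,v} W256={u} W345={t,v} W356={u}
  W1234={t,v} W1235={t,v} W1245={q,t,v} W1345={t,v} W2345={t,v} W2356={u}
  W12345={t,v}
C dims 6,13,13,6; δ0: rk 5, SNF 1^5; δ1: rk 8, SNF 1^8; δ2: rk 5, SNF 1^5
Ȟ^0: (6−5)−0=1 ⇒ Z
Ȟ^1: (13−8)−5=0 ⇒ 0
Ȟ^2: (13−5)−8=0 ⇒ 0


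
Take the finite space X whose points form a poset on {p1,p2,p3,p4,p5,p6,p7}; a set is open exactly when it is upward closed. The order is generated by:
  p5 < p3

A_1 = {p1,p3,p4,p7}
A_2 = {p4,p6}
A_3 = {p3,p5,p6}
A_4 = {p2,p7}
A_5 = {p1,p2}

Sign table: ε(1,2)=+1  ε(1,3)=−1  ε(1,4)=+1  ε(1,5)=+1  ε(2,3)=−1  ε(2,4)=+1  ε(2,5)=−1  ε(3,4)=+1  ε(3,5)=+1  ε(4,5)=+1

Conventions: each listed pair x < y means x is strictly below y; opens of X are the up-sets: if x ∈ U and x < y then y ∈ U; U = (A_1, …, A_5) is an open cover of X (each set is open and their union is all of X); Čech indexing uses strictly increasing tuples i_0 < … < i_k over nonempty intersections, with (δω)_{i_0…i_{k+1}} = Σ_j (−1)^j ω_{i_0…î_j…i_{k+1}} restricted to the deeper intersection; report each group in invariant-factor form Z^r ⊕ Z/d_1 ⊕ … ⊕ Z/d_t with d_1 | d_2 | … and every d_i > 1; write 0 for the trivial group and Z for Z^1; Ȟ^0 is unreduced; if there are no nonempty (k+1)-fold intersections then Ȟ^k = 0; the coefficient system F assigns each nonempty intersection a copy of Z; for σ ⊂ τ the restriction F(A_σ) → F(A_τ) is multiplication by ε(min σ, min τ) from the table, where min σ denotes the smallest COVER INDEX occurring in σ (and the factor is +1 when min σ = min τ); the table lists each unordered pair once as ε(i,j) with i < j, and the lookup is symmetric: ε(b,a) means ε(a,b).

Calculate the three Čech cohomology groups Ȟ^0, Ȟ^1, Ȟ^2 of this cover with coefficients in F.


cover nerve:
  A12={p4} A13={p3} A14={p7} A15={p1} A23={p6} A45={p2}
C dims 5,6; δ0: rk 4, SNF 1^4
Ȟ^0: (5−4)−0=1 ⇒ Z
Ȟ^1: (6−0)−4=2 ⇒ Z^2
Ȟ^2: (0−0)−0=0 ⇒ 0

Ȟ^0(U;F) ≅ Z; Ȟ^1(U;F) ≅ Z^2; Ȟ^2(U;F) ≅ 0


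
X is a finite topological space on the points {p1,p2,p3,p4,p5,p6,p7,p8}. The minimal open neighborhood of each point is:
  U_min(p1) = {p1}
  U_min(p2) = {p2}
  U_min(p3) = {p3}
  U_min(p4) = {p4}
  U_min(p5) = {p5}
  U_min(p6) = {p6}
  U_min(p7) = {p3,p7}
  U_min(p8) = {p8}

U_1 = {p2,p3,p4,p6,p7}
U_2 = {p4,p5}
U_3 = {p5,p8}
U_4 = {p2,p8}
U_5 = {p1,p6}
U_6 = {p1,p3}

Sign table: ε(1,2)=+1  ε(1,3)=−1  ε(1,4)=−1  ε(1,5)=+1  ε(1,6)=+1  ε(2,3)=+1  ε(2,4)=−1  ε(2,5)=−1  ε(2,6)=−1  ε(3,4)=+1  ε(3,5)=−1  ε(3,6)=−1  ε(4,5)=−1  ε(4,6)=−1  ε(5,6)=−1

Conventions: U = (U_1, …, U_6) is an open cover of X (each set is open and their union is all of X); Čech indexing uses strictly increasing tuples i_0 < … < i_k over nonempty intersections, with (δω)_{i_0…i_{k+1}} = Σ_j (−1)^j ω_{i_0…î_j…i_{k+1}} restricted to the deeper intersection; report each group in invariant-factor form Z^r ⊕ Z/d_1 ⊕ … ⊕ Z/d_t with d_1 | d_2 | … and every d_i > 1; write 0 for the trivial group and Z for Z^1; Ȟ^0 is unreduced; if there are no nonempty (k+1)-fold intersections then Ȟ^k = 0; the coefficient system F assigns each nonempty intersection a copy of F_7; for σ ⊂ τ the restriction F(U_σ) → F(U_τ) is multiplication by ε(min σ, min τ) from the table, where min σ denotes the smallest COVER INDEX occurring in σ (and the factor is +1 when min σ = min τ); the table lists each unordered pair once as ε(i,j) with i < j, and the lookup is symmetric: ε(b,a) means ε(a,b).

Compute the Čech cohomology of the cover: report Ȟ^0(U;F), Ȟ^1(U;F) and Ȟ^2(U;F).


Ȟ^0 ≅ 0,  Ȟ^1 ≅ Z/7,  Ȟ^2 ≅ 0

nonempty overlaps:
  U12={p4} U14={p2} U15={p6} U16={p3} U23={p5} U34={p8} U56={p1}
C dims 6,7; δ0: rk_F7 6
degree 0: 6−6−0 = 0 → Ȟ^0 ≅ 0
degree 1: 7−0−6 = 1 → Ȟ^1 ≅ Z/7
degree 2: 0−0−0 = 0 → Ȟ^2 ≅ 0


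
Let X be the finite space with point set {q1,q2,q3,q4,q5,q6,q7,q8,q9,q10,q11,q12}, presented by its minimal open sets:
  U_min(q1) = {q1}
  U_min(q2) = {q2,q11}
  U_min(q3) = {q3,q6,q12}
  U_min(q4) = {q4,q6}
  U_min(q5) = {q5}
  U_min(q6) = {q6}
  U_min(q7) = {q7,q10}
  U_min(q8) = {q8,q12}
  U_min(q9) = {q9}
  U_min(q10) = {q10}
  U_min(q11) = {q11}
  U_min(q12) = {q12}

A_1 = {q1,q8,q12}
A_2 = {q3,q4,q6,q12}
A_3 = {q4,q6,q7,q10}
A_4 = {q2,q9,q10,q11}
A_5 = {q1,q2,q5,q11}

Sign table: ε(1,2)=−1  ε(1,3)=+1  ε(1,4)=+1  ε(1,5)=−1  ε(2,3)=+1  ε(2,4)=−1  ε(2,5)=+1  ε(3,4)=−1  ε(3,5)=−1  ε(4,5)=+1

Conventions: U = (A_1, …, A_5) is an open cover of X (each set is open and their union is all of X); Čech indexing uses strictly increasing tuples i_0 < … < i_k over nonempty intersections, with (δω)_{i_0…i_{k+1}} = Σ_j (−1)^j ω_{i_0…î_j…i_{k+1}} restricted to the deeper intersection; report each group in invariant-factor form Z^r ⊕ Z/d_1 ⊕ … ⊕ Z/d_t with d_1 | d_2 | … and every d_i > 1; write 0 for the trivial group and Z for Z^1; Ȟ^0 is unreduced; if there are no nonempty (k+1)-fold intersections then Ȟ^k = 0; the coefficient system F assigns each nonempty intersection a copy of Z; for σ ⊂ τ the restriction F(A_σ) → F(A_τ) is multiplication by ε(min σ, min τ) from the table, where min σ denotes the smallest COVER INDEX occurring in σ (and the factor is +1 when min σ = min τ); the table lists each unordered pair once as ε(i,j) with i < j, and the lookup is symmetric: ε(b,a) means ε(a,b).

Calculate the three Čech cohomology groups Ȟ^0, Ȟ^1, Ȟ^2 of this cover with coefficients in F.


cover nerve:
  A12={q12} A15={q1} A23={q4,q6} A34={q10} A45={q2,q11}
C dims 5,5; δ0: rk 5, SNF 1^4·2
Ȟ^0: (5−5)−0=0 ⇒ 0
Ȟ^1: (5−0)−5=0 plus torsion [2] ⇒ Z/2
Ȟ^2: (0−0)−0=0 ⇒ 0

Ȟ^0 = 0,  Ȟ^1 = Z/2,  Ȟ^2 = 0


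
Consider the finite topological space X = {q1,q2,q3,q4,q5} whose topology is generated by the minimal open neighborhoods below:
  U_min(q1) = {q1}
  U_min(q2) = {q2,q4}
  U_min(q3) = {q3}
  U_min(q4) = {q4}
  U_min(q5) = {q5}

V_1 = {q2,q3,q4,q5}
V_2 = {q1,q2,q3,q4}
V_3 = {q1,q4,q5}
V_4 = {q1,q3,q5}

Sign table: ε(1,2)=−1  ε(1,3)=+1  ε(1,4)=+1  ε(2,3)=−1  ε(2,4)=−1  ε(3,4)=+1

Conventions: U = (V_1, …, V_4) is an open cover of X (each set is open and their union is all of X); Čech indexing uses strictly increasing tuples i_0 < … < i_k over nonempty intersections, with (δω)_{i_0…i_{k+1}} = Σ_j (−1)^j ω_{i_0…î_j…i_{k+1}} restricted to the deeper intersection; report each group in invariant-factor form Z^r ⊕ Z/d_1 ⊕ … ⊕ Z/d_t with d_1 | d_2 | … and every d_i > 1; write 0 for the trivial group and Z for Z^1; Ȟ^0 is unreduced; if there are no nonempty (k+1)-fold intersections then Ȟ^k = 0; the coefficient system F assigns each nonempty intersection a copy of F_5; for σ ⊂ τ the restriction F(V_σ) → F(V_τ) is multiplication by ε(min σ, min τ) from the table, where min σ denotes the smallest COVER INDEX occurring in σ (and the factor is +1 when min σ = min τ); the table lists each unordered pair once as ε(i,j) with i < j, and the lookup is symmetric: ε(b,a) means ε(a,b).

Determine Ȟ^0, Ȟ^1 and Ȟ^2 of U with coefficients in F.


Ȟ^0 ≅ Z/5, Ȟ^1 ≅ 0, Ȟ^2 ≅ Z/5

nonempty overlaps:
  V12={q2,q3,q4} V13={q4,q5} V14={q3,q5} V23={q1,q4} V24={q1,q3} V34={q1,q5}
  V123={q4} V124={q3} V134={q5} V234={q1}
C dims 4,6,4; δ0: rk_F5 3; δ1: rk_F5 3
degree 0: 4−3−0 = 1 → Ȟ^0 ≅ Z/5
degree 1: 6−3−3 = 0 → Ȟ^1 ≅ 0
degree 2: 4−0−3 = 1 → Ȟ^2 ≅ Z/5


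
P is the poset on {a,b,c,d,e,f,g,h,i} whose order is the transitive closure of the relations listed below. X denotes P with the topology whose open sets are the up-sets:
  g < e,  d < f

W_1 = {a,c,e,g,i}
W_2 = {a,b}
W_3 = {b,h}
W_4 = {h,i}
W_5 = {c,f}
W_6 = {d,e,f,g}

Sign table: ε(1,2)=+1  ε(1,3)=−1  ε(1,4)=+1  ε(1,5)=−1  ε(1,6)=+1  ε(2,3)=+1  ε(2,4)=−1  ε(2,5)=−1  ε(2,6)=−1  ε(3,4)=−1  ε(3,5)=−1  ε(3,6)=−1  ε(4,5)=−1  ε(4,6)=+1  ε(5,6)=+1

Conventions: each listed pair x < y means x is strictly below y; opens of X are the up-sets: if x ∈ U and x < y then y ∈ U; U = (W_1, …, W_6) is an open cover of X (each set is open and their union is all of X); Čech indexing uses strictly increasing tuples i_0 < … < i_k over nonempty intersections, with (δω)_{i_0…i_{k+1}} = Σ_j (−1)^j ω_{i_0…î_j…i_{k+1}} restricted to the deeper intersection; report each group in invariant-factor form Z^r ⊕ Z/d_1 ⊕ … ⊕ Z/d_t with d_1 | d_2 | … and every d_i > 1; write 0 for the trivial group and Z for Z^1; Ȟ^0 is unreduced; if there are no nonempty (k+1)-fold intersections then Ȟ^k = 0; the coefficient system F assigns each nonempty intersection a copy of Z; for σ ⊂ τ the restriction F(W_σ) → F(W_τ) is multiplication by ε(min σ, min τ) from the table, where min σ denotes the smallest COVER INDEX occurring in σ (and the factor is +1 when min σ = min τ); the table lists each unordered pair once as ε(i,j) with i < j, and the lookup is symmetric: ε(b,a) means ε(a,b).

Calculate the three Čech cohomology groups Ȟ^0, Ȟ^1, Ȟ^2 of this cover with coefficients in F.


nerve of the cover:
  W12={a} W14={i} W15={c} W16={e,g} W23={b} W34={h} W56={f}
C dims 6,7; δ0: rk 6, SNF 1^5·2
Ȟ^0 = (6 − 6) − 0 = 0, so Ȟ^0 ≅ 0
Ȟ^1 = (7 − 0) − 6 = 1 plus torsion [2], so Ȟ^1 ≅ Z ⊕ Z/2
Ȟ^2 = (0 − 0) − 0 = 0, so Ȟ^2 ≅ 0

Ȟ^0 ≅ 0,  Ȟ^1 ≅ Z ⊕ Z/2,  Ȟ^2 ≅ 0


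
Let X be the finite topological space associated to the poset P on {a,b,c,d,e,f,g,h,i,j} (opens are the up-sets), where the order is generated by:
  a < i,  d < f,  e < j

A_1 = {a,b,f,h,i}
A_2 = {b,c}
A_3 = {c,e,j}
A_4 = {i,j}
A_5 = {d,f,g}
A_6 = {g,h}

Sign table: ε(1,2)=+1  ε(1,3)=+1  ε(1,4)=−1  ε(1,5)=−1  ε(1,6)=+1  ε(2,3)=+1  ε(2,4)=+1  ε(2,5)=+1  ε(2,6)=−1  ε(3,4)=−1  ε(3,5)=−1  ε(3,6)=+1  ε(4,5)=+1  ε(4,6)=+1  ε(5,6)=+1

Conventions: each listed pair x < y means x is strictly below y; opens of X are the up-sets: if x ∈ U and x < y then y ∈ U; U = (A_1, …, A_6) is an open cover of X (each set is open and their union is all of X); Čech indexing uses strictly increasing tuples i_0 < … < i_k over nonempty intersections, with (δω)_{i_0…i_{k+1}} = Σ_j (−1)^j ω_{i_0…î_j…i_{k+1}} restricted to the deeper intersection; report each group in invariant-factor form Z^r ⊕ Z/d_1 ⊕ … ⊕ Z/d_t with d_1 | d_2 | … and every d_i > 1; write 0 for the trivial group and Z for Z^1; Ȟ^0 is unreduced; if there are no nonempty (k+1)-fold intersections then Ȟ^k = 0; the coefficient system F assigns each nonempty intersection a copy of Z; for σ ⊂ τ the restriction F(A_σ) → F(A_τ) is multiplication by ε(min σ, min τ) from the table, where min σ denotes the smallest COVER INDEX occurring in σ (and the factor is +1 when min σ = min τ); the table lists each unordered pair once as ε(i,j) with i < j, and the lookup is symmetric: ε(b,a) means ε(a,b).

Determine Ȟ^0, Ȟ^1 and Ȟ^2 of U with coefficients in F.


Ȟ^0(U;F) ≅ 0,  Ȟ^1(U;F) ≅ Z ⊕ Z/2,  Ȟ^2(U;F) ≅ 0

nonempty intersections:
  A12={b} A14={i} A15={f} A16={h} A23={c} A34={j} A56={g}
C dims 6,7; δ0: rk 6, SNF 1^5·2
Ȟ^0: (6−6)−0=0 ⇒ 0
Ȟ^1: (7−0)−6=1 plus torsion [2] ⇒ Z ⊕ Z/2
Ȟ^2: (0−0)−0=0 ⇒ 0


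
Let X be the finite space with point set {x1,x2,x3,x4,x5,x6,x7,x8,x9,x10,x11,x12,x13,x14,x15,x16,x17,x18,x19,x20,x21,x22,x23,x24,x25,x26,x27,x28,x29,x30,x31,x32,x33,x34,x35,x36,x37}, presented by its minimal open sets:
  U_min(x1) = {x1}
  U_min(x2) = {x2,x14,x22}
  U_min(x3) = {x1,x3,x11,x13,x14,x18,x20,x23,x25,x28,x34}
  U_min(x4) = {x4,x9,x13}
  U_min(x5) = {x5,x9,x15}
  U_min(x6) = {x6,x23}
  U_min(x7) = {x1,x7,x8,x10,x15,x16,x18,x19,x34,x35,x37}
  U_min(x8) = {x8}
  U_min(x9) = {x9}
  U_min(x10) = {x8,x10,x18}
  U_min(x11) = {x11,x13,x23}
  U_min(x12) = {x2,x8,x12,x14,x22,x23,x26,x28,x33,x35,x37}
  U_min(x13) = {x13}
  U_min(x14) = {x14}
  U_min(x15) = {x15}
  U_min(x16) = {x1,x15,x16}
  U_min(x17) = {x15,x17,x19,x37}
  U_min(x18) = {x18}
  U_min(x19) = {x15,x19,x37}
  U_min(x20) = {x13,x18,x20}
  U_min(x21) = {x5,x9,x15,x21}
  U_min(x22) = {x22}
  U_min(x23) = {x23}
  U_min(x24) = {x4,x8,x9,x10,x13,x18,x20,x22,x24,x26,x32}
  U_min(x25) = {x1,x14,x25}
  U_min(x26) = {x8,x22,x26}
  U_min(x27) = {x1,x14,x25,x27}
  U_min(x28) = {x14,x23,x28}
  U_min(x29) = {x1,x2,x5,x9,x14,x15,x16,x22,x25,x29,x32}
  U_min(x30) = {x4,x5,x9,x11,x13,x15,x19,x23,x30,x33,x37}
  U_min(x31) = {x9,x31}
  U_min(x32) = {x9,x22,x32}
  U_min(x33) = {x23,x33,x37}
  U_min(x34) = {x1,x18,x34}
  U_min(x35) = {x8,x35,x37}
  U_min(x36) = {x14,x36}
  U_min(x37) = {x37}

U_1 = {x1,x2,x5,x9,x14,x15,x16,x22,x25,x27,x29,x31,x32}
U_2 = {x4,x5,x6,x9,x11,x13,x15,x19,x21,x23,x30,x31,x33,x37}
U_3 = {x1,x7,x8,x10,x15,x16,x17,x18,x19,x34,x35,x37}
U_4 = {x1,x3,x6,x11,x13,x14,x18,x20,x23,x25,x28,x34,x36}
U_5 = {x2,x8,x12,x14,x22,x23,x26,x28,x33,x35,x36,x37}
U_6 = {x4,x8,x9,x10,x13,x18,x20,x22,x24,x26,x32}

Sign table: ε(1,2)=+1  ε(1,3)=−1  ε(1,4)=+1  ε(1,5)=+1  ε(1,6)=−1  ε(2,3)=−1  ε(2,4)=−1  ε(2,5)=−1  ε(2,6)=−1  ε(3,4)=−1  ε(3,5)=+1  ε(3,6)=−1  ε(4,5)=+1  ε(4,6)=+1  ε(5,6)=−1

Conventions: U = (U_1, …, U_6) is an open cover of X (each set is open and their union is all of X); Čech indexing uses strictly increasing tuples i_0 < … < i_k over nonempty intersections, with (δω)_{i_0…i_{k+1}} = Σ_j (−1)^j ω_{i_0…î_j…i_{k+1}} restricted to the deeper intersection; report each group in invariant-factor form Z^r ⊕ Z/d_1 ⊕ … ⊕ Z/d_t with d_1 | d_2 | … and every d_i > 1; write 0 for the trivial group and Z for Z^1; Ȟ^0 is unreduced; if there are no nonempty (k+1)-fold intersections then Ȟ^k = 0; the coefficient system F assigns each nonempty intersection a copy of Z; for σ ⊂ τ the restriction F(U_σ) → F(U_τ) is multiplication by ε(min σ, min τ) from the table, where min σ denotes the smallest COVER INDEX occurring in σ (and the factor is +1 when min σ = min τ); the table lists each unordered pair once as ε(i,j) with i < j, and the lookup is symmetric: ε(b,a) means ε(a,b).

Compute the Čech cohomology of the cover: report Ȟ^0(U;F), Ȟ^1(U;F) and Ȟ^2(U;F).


nonempty overlaps:
  U12={x5,x9,x15,x31} U13={x1,x15,x16} U14={x1,x14,x25} U15={x2,x14,x22} U16={x9,x22,x32} U23={x15,x19,x37} U24={x6,x11,x13,x23} U25={x23,x33,x37} U26={x4,x9,x13} U34={x1,x18,x34} U35={x8,x35,x37} U36={x8,x10,x18} U45={x14,x23,x28,x36} U46={x13,x18,x20} U56={x8,x22,x26}
  U123={x15} U126={x9} U134={x1} U145={x14} U156={x22} U235={x37} U245={x23} U246={x13} U346={x18} U356={x8}
C dims 6,15,10; δ0: rk 6, SNF 1^5·2; δ1: rk 9, SNF 1^9
degree 0: 6−6−0 = 0 → Ȟ^0 ≅ 0
degree 1: 15−9−6 = 0 plus torsion [2] → Ȟ^1 ≅ Z/2
degree 2: 10−0−9 = 1 → Ȟ^2 ≅ Z

Ȟ^0(U;F) ≅ 0, Ȟ^1(U;F) ≅ Z/2, Ȟ^2(U;F) ≅ Z


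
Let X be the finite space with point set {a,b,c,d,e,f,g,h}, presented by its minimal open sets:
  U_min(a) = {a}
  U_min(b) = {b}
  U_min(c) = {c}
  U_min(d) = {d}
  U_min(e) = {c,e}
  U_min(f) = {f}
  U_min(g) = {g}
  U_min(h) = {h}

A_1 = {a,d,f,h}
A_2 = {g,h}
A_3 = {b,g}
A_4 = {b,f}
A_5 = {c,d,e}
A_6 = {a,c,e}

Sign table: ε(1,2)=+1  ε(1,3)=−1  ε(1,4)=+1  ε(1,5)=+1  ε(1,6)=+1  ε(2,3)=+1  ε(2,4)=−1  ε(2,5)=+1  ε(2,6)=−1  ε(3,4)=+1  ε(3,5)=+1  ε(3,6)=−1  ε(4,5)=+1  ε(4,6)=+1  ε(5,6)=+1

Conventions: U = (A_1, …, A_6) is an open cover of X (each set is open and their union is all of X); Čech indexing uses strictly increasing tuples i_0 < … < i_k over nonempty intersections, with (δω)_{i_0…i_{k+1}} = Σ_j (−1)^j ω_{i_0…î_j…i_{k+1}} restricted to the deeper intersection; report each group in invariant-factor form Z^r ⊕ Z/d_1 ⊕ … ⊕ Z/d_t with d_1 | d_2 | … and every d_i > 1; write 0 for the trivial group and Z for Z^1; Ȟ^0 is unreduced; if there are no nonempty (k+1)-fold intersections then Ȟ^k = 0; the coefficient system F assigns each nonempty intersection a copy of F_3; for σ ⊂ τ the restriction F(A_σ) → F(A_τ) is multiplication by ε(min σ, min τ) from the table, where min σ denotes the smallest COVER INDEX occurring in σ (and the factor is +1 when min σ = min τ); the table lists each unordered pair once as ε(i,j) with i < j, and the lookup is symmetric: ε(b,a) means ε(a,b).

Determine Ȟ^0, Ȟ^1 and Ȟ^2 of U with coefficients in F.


Ȟ^0 ≅ Z/3; Ȟ^1 ≅ Z/3 ⊕ Z/3; Ȟ^2 ≅ 0

nonempty overlaps:
  A12={h} A14={f} A15={d} A16={a} A23={g} A34={b} A56={c,e}
C dims 6,7; δ0: rk_F3 5
degree 0: 6−5−0 = 1 → Ȟ^0 ≅ Z/3
degree 1: 7−0−5 = 2 → Ȟ^1 ≅ Z/3 ⊕ Z/3
degree 2: 0−0−0 = 0 → Ȟ^2 ≅ 0


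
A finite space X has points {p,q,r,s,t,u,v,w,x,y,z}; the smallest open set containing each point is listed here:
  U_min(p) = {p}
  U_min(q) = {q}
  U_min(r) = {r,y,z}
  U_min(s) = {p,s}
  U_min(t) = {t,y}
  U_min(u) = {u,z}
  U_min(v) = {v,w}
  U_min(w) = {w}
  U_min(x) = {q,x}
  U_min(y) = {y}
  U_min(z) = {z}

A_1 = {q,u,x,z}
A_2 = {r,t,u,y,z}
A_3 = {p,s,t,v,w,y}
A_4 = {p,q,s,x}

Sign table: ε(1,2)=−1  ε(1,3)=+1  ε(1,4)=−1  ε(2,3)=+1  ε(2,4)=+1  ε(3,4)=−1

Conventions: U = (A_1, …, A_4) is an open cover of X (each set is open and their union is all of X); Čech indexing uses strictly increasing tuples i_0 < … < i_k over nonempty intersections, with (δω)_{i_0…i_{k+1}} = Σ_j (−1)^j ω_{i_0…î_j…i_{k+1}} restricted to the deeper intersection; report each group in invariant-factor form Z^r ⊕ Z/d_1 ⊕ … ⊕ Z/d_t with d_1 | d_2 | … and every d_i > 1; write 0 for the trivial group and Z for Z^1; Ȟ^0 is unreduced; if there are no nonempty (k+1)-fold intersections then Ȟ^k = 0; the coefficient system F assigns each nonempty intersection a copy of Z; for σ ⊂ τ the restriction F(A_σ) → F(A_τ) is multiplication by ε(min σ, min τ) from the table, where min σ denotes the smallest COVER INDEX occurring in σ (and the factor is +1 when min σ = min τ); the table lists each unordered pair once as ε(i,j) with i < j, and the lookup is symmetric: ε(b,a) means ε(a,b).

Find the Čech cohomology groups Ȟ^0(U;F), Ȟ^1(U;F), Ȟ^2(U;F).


nerve simplices:
  A12={u,z} A14={q,x} A23={t,y} A34={p,s}
C dims 4,4; δ0: rk 4, SNF 1^3·2
degree 0: 4−4−0 = 0 → Ȟ^0 ≅ 0
degree 1: 4−0−4 = 0 plus torsion [2] → Ȟ^1 ≅ Z/2
degree 2: 0−0−0 = 0 → Ȟ^2 ≅ 0

Ȟ^0 ≅ 0; Ȟ^1 ≅ Z/2; Ȟ^2 ≅ 0


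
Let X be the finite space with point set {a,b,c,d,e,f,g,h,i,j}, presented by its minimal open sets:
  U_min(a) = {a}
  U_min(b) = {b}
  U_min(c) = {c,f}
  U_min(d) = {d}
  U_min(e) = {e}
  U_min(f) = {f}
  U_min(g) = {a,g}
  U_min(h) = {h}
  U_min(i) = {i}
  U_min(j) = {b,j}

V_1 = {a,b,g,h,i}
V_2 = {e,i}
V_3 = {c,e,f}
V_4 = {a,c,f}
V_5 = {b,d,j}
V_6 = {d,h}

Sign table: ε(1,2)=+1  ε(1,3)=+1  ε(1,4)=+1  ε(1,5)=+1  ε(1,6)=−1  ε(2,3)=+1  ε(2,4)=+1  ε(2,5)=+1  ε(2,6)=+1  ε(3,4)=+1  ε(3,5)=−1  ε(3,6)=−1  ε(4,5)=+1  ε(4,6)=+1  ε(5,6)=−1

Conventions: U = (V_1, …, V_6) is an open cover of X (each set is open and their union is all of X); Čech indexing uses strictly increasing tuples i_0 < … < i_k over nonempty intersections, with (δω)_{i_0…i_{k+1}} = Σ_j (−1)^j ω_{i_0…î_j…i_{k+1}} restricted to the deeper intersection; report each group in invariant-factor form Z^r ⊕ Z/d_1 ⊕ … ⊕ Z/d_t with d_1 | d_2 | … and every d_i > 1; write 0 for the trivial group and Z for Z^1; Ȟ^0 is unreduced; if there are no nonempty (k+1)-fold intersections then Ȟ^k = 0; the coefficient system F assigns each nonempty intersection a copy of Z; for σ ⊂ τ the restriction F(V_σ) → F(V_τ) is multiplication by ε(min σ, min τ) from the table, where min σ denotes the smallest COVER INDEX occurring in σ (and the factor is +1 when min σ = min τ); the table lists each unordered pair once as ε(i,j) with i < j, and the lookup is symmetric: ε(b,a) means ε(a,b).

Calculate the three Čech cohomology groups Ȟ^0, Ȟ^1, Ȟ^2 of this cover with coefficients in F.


Ȟ^0 ≅ Z, Ȟ^1 ≅ Z^2 and Ȟ^2 ≅ 0

nerve simplices:
  V12={i} V14={a} V15={b} V16={h} V23={e} V34={c,f} V56={d}
C dims 6,7; δ0: rk 5, SNF 1^5
degree 0: 6−5−0 = 1 → Ȟ^0 ≅ Z
degree 1: 7−0−5 = 2 → Ȟ^1 ≅ Z^2
degree 2: 0−0−0 = 0 → Ȟ^2 ≅ 0


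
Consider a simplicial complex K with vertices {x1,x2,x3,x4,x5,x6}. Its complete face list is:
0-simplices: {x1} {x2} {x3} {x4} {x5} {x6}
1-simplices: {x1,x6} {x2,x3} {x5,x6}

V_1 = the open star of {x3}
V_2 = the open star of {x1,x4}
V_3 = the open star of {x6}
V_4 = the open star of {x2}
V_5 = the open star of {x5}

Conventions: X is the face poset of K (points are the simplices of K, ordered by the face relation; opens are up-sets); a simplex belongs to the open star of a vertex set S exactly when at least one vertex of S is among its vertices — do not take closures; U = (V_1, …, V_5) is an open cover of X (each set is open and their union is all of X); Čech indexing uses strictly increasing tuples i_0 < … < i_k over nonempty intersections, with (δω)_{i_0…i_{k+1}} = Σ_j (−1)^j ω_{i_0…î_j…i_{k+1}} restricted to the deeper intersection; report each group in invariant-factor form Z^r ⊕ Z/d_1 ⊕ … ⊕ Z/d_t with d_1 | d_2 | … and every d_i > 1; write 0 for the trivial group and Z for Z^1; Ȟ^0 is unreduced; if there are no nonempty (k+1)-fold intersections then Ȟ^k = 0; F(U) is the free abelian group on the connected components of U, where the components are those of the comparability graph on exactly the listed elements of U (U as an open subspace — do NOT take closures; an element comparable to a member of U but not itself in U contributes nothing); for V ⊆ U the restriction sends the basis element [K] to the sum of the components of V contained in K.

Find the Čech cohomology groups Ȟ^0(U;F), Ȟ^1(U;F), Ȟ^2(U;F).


Ȟ^0 ≅ Z^3,  Ȟ^1 ≅ 0,  Ȟ^2 ≅ 0

nerve simplices:
  V1={{x3},{x2,x3}} V2={{x1},{x4},{x1,x6}} V3={{x6},{x1,x6},{x5,x6}} V4={{x2},{x2,x3}} V5={{x5},{x5,x6}}
  V14={{x2,x3}} V23={{x1,x6}} V35={{x5,x6}}
components per intersection:
  V1: {{x3},{x2,x3}}
  V2: {{x1},{x1,x6}} {{x4}}
  V3: {{x6},{x1,x6},{x5,x6}}
  V4: {{x2},{x2,x3}}
  V5: {{x5},{x5,x6}}
  V14: {{x2,x3}}
  V23: {{x1,x6}}
  V35: {{x5,x6}}
C dims 6,3; δ0: rk 3, SNF 1^3
degree 0: 6−3−0 = 3 → Ȟ^0 ≅ Z^3
degree 1: 3−0−3 = 0 → Ȟ^1 ≅ 0
degree 2: 0−0−0 = 0 → Ȟ^2 ≅ 0


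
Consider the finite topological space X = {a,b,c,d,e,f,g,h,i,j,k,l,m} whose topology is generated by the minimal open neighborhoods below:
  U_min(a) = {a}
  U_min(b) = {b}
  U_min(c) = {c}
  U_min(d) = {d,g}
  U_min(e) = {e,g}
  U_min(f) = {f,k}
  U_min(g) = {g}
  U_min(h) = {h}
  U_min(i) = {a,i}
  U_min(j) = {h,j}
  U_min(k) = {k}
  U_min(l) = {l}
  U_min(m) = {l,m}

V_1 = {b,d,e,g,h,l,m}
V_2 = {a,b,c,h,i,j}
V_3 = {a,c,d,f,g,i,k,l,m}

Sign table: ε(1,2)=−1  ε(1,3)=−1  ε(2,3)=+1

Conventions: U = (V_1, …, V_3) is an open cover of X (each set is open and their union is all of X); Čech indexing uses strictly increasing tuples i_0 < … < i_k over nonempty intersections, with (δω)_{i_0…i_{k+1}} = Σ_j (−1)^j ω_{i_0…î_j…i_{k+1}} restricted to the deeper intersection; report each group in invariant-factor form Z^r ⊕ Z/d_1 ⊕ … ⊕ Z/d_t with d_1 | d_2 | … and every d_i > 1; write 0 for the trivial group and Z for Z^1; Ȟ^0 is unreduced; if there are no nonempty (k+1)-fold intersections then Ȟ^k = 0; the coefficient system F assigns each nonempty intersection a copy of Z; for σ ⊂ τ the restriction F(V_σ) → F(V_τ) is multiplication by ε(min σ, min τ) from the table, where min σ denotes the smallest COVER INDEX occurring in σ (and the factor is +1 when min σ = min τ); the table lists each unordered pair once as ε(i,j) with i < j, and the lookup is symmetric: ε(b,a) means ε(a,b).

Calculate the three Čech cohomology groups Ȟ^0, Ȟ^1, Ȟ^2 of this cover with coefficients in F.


nonempty overlaps:
  V12={b,h} V13={d,g,l,m} V23={a,c,i}
C dims 3,3; δ0: rk 2, SNF 1^2
degree 0: 3−2−0 = 1 → Ȟ^0 ≅ Z
degree 1: 3−0−2 = 1 → Ȟ^1 ≅ Z
degree 2: 0−0−0 = 0 → Ȟ^2 ≅ 0

Ȟ^0 = Z, Ȟ^1 = Z, Ȟ^2 = 0


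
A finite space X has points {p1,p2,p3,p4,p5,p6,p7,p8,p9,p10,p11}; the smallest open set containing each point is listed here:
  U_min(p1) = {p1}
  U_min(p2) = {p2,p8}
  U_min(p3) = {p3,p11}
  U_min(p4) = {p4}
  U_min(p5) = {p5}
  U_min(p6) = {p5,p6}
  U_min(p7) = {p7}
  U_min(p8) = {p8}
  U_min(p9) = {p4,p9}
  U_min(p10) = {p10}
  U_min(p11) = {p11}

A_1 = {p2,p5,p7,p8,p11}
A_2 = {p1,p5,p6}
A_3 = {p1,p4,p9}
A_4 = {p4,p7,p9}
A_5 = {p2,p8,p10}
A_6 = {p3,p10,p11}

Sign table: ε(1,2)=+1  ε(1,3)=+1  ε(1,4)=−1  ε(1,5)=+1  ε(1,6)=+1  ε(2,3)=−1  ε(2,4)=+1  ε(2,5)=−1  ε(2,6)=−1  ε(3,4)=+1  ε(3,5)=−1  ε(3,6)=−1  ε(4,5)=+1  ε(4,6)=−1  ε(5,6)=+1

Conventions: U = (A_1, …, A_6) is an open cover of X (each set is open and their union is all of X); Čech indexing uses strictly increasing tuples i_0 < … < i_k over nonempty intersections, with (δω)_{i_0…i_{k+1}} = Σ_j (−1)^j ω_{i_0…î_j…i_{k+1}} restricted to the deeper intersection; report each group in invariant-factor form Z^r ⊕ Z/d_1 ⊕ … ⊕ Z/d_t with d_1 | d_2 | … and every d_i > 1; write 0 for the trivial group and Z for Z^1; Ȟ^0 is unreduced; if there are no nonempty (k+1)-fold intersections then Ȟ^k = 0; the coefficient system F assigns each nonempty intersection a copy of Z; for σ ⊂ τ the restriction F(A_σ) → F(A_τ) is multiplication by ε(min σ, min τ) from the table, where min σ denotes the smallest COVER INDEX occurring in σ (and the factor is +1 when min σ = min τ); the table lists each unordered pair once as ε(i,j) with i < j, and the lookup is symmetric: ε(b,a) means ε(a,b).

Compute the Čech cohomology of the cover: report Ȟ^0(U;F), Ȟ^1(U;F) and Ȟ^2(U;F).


nerve of the cover:
  A12={p5} A14={p7} A15={p2,p8} A16={p11} A23={p1} A34={p4,p9} A56={p10}
C dims 6,7; δ0: rk 5, SNF 1^5
Ȟ^0 = (6 − 5) − 0 = 1, so Ȟ^0 ≅ Z
Ȟ^1 = (7 − 0) − 5 = 2, so Ȟ^1 ≅ Z^2
Ȟ^2 = (0 − 0) − 0 = 0, so Ȟ^2 ≅ 0

Ȟ^0 ≅ Z,  Ȟ^1 ≅ Z^2,  Ȟ^2 ≅ 0


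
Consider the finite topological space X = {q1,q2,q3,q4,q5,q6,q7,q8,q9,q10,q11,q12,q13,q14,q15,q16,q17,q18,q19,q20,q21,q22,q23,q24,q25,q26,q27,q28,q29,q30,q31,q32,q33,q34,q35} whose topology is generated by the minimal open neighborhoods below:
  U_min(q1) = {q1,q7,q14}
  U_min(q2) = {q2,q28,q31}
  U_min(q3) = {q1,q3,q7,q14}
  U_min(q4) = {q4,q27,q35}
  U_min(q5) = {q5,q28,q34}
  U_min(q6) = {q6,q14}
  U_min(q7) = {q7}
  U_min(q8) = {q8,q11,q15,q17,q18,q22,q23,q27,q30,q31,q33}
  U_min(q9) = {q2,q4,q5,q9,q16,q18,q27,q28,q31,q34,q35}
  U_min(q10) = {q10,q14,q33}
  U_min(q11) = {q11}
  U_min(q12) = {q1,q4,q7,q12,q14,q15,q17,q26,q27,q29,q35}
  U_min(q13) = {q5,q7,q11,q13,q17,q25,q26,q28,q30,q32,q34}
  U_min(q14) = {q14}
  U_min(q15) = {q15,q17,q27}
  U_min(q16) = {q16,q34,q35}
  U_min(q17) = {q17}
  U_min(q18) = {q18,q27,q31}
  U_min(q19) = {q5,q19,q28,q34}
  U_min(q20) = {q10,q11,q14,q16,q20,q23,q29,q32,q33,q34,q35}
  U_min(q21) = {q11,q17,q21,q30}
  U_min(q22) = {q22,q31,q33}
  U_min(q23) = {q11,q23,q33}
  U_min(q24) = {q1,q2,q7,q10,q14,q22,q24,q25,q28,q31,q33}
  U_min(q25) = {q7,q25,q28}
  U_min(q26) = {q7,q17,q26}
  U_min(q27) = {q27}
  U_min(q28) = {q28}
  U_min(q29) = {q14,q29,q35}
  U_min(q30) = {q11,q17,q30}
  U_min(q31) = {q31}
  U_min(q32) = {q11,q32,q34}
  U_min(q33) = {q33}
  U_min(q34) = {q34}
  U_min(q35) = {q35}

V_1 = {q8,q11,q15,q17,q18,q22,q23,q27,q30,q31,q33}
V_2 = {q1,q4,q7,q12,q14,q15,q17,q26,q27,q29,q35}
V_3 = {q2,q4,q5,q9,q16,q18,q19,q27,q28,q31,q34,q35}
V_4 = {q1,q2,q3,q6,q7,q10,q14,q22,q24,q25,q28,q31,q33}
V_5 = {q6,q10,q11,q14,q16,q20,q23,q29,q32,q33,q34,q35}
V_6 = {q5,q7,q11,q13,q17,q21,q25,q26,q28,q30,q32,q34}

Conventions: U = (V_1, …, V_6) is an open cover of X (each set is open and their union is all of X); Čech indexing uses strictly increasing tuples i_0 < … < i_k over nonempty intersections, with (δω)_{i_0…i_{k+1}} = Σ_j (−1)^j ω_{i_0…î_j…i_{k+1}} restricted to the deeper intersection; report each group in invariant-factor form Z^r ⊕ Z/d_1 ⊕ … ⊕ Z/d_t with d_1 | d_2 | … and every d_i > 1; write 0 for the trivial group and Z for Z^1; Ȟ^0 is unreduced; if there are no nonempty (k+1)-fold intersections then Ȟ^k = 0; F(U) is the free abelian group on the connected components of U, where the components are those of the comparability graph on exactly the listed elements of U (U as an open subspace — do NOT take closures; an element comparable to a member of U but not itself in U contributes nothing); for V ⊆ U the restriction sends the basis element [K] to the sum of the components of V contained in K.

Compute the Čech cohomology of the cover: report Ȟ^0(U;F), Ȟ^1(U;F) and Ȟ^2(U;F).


Ȟ^0 = Z; Ȟ^1 = 0; Ȟ^2 = Z/2

nerve simplices:
  V12={q15,q17,q27} V13={q18,q27,q31} V14={q22,q31,q33} V15={q11,q23,q33} V16={q11,q17,q30} V23={q4,q27,q35} V24={q1,q7,q14} V25={q14,q29,q35} V26={q7,q17,q26} V34={q2,q28,q31} V35={q16,q34,q35} V36={q5,q28,q34} V45={q6,q10,q14,q33} V46={q7,q25,q28} V56={q11,q32,q34}
  V123={q27} V126={q17} V134={q31} V145={q33} V156={q11} V235={q35} V245={q14} V246={q7} V346={q28} V356={q34}
components per intersection:
  V1: {q8,q11,q15,q17,q18,q22,q23,q27,q30,q31,q33}
  V2: {q1,q4,q7,q12,q14,q15,q17,q26,q27,q29,q35}
  V3: {q2,q4,q5,q9,q16,q18,q19,q27,q28,q31,q34,q35}
  V4: {q1,q2,q3,q6,q7,q10,q14,q22,q24,q25,q28,q31,q33}
  V5: {q6,q10,q11,q14,q16,q20,q23,q29,q32,q33,q34,q35}
  V6: {q5,q7,q11,q13,q17,q21,q25,q26,q28,q30,q32,q34}
  V12: {q15,q17,q27}
  V13: {q18,q27,q31}
  V14: {q22,q31,q33}
  V15: {q11,q23,q33}
  V16: {q11,q17,q30}
  V23: {q4,q27,q35}
  V24: {q1,q7,q14}
  V25: {q14,q29,q35}
  V26: {q7,q17,q26}
  V34: {q2,q28,q31}
  V35: {q16,q34,q35}
  V36: {q5,q28,q34}
  V45: {q6,q10,q14,q33}
  V46: {q7,q25,q28}
  V56: {q11,q32,q34}
  V123: {q27}
  V126: {q17}
  V134: {q31}
  V145: {q33}
  V156: {q11}
  V235: {q35}
  V245: {q14}
  V246: {q7}
  V346: {q28}
  V356: {q34}
C dims 6,15,10; δ0: rk 5, SNF 1^5; δ1: rk 10, SNF 1^9·2
degree 0: 6−5−0 = 1 → Ȟ^0 ≅ Z
degree 1: 15−10−5 = 0 → Ȟ^1 ≅ 0
degree 2: 10−0−10 = 0 plus torsion [2] → Ȟ^2 ≅ Z/2


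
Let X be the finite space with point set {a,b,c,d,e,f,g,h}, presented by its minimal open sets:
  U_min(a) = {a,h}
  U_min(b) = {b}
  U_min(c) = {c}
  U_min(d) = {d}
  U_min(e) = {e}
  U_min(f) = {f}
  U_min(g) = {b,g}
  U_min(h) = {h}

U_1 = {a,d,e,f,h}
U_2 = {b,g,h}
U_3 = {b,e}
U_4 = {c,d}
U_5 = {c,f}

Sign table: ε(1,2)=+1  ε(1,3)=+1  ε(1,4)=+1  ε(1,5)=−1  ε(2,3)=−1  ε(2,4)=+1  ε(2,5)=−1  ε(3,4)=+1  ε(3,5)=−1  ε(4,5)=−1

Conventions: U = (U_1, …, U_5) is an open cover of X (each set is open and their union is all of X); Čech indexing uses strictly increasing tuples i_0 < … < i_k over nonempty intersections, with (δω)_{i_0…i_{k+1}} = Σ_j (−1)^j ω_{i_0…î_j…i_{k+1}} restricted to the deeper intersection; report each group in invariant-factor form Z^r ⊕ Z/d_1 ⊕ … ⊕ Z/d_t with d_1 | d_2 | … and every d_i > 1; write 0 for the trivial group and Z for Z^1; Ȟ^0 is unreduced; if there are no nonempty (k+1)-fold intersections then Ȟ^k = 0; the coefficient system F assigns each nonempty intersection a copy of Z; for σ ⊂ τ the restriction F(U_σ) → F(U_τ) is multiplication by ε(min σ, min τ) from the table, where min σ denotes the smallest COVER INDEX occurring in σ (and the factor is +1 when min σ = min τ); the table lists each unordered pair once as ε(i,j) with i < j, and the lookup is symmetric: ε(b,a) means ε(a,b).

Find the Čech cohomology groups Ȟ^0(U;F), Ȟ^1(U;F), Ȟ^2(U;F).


Ȟ^0 ≅ 0,  Ȟ^1 ≅ Z ⊕ Z/2,  Ȟ^2 ≅ 0

nerve simplices:
  U12={h} U13={e} U14={d} U15={f} U23={b} U45={c}
C dims 5,6; δ0: rk 5, SNF 1^4·2
degree 0: 5−5−0 = 0 → Ȟ^0 ≅ 0
degree 1: 6−0−5 = 1 plus torsion [2] → Ȟ^1 ≅ Z ⊕ Z/2
degree 2: 0−0−0 = 0 → Ȟ^2 ≅ 0


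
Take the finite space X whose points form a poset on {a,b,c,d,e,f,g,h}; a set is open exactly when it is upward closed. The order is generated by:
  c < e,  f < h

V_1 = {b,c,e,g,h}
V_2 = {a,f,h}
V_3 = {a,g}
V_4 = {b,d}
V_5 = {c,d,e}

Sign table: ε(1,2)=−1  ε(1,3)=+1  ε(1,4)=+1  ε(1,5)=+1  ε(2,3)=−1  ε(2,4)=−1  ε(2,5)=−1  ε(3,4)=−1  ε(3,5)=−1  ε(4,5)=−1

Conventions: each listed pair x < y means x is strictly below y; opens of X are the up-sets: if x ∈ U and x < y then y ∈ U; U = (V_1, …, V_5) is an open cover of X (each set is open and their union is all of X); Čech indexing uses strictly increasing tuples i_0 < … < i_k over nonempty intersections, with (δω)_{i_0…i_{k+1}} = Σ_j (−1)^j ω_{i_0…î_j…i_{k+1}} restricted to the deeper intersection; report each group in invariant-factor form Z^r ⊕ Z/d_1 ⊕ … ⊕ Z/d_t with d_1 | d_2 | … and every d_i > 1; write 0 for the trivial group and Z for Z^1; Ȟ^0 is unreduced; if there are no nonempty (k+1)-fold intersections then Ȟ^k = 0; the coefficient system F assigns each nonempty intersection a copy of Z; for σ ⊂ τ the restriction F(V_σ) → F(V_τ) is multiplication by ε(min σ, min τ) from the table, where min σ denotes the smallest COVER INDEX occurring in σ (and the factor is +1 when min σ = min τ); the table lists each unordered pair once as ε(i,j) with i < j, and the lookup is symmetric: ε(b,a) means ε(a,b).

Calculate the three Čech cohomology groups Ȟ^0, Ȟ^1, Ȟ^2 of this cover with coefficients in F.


Ȟ^0 ≅ 0,  Ȟ^1 ≅ Z ⊕ Z/2,  Ȟ^2 ≅ 0

nerve of the cover:
  V12={h} V13={g} V14={b} V15={c,e} V23={a} V45={d}
C dims 5,6; δ0: rk 5, SNF 1^4·2
Ȟ^0 = (5 − 5) − 0 = 0, so Ȟ^0 ≅ 0
Ȟ^1 = (6 − 0) − 5 = 1 plus torsion [2], so Ȟ^1 ≅ Z ⊕ Z/2
Ȟ^2 = (0 − 0) − 0 = 0, so Ȟ^2 ≅ 0


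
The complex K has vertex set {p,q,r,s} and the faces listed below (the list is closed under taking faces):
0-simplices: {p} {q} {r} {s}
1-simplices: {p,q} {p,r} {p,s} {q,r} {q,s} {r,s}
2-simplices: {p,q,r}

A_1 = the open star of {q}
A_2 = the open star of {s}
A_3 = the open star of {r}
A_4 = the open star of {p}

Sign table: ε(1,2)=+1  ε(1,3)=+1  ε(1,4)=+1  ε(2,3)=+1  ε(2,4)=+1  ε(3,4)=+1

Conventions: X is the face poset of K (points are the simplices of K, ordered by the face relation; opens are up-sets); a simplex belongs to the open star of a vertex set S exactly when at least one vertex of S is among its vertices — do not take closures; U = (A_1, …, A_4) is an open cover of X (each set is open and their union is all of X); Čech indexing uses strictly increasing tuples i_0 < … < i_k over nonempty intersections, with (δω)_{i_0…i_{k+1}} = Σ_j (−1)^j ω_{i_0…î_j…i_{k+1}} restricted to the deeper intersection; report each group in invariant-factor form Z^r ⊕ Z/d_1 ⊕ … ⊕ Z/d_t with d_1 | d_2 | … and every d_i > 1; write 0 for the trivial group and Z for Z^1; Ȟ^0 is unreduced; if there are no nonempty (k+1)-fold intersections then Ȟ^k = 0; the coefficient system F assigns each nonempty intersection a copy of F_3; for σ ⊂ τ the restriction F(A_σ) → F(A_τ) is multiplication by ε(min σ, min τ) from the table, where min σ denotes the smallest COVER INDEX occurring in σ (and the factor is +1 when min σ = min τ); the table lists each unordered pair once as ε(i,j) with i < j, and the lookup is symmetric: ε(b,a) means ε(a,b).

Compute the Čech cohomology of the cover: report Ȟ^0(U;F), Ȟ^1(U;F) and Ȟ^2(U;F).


Ȟ^0 ≅ Z/3, Ȟ^1 ≅ Z/3 ⊕ Z/3 and Ȟ^2 ≅ 0

nerve simplices:
  A1={{q},{p,q},{q,r},{q,s},{p,q,r}} A2={{s},{p,s},{q,s},{r,s}} A3={{r},{p,r},{q,r},{r,s},{p,q,r}} A4={{p},{p,q},{p,r},{p,s},{p,q,r}}
  A12={{q,s}} A13={{q,r},{p,q,r}} A14={{p,q},{p,q,r}} A23={{r,s}} A24={{p,s}} A34={{p,r},{p,q,r}}
  A134={{p,q,r}}
C dims 4,6,1; δ0: rk_F3 3; δ1: rk_F3 1
degree 0: 4−3−0 = 1 → Ȟ^0 ≅ Z/3
degree 1: 6−1−3 = 2 → Ȟ^1 ≅ Z/3 ⊕ Z/3
degree 2: 1−0−1 = 0 → Ȟ^2 ≅ 0
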